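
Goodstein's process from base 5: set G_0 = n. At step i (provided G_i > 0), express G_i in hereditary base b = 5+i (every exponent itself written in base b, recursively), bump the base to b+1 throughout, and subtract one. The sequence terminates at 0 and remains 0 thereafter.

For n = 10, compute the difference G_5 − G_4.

G_0 = 10. HB_5(10) = 2·5. Bump = 12. G_1 = 11.
G_1 = 11. HB_6(11) = 6 + 5. Bump = 12. G_2 = 11.
G_2 = 11. HB_7(11) = 7 + 4. Bump = 12. G_3 = 11.
G_3 = 11. HB_8(11) = 8 + 3. Bump = 12. G_4 = 11.
G_4 = 11. HB_9(11) = 9 + 2. Bump = 12. G_5 = 11.

0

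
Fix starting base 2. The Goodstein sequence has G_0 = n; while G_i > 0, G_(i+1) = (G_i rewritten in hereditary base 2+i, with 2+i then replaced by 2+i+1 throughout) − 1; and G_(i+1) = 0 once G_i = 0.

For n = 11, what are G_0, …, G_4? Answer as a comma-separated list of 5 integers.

G_0=11  [base 2] 2^(2 + 1) + 2 + 1  →[2↦3]→  3^(3 + 1) + 3 + 1 = 85  −1 ⇒ G_1=84
G_1=84  [base 3] 3^(3 + 1) + 3  →[3↦4]→  4^(4 + 1) + 4 = 1028  −1 ⇒ G_2=1027
G_2=1027  [base 4] 4^(4 + 1) + 3  →[4↦5]→  5^(5 + 1) + 3 = 15628  −1 ⇒ G_3=15627
G_3=15627  [base 5] 5^(5 + 1) + 2  →[5↦6]→  6^(6 + 1) + 2 = 279938  −1 ⇒ G_4=279937

11, 84, 1027, 15627, 279937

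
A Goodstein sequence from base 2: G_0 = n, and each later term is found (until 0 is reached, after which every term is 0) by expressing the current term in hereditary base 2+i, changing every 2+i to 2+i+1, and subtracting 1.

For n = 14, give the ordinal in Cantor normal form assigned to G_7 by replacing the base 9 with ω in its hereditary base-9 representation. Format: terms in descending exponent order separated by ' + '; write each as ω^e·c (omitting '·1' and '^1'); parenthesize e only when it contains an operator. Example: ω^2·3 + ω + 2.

(0) 14|_2 = 2^(2 + 1) + 2^2 + 2 ↦ 3^(3 + 1) + 3^3 + 3|_3 = 111 ⇒ 110
(1) 110|_3 = 3^(3 + 1) + 3^3 + 2 ↦ 4^(4 + 1) + 4^4 + 2|_4 = 1282 ⇒ 1281
(2) 1281|_4 = 4^(4 + 1) + 4^4 + 1 ↦ 5^(5 + 1) + 5^5 + 1|_5 = 18751 ⇒ 18750
(3) 18750|_5 = 5^(5 + 1) + 5^5 ↦ 6^(6 + 1) + 6^6|_6 = 326592 ⇒ 326591
(4) 326591|_6 = 6^(6 + 1) + 5·6^5 + 5·6^4 + 5·6^3 + 5·6^2 + 5·6 + 5 ↦ 7^(7 + 1) + 5·7^5 + 5·7^4 + 5·7^3 + 5·7^2 + 5·7 + 5|_7 = 5862841 ⇒ 5862840
(5) 5862840|_7 = 7^(7 + 1) + 5·7^5 + 5·7^4 + 5·7^3 + 5·7^2 + 5·7 + 4 ↦ 8^(8 + 1) + 5·8^5 + 5·8^4 + 5·8^3 + 5·8^2 + 5·8 + 4|_8 = 134404972 ⇒ 134404971
(6) 134404971|_8 = 8^(8 + 1) + 5·8^5 + 5·8^4 + 5·8^3 + 5·8^2 + 5·8 + 3 ↦ 9^(9 + 1) + 5·9^5 + 5·9^4 + 5·9^3 + 5·9^2 + 5·9 + 3|_9 = 3487116549 ⇒ 3487116548
(7) 3487116548|_9 = 9^(9 + 1) + 5·9^5 + 5·9^4 + 5·9^3 + 5·9^2 + 5·9 + 2 ↦ 10^(10 + 1) + 5·10^5 + 5·10^4 + 5·10^3 + 5·10^2 + 5·10 + 2|_10 = 100000555552 ⇒ 100000555551

ω^(ω + 1) + ω^5·5 + ω^4·5 + ω^3·5 + ω^2·5 + ω·5 + 2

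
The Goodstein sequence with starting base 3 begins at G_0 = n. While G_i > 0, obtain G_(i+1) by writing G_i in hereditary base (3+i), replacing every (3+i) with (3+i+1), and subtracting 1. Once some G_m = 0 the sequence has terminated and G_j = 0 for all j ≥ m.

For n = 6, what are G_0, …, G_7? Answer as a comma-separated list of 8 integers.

6, 7, 7, 7, 7, 7, 6, 5

G_0=6  [base 3] 2·3  →[3↦4]→  2·4 = 8  −1 ⇒ G_1=7
G_1=7  [base 4] 4 + 3  →[4↦5]→  5 + 3 = 8  −1 ⇒ G_2=7
G_2=7  [base 5] 5 + 2  →[5↦6]→  6 + 2 = 8  −1 ⇒ G_3=7
G_3=7  [base 6] 6 + 1  →[6↦7]→  7 + 1 = 8  −1 ⇒ G_4=7
G_4=7  [base 7] 7  →[7↦8]→  8 = 8  −1 ⇒ G_5=7
G_5=7  [base 8] 7  →[8↦9]→  7 = 7  −1 ⇒ G_6=6
G_6=6  [base 9] 6  →[9↦10]→  6 = 6  −1 ⇒ G_7=5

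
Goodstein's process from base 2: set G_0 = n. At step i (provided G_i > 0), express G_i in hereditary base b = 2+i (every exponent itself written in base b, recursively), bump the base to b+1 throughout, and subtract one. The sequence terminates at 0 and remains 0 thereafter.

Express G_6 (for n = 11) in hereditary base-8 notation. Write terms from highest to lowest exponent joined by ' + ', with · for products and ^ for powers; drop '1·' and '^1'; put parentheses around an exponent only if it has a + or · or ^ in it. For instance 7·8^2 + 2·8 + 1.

7·8^8 + 7·8^7 + 7·8^6 + 7·8^5 + 7·8^4 + 7·8^3 + 7·8^2 + 7·8 + 7

G_0 = 11. HB_2(11) = 2^(2 + 1) + 2 + 1. Bump = 85. G_1 = 84.
G_1 = 84. HB_3(84) = 3^(3 + 1) + 3. Bump = 1028. G_2 = 1027.
G_2 = 1027. HB_4(1027) = 4^(4 + 1) + 3. Bump = 15628. G_3 = 15627.
G_3 = 15627. HB_5(15627) = 5^(5 + 1) + 2. Bump = 279938. G_4 = 279937.
G_4 = 279937. HB_6(279937) = 6^(6 + 1) + 1. Bump = 5764802. G_5 = 5764801.
G_5 = 5764801. HB_7(5764801) = 7^(7 + 1). Bump = 134217728. G_6 = 134217727.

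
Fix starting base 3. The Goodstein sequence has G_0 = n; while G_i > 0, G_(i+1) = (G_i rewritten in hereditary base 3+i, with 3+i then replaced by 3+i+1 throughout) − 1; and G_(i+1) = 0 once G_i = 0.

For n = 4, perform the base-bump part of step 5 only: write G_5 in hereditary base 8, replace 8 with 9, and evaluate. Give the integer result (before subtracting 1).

G_0 = 4. HB_3(4) = 3 + 1. Bump = 5. G_1 = 4.
G_1 = 4. HB_4(4) = 4. Bump = 5. G_2 = 4.
G_2 = 4. HB_5(4) = 4. Bump = 4. G_3 = 3.
G_3 = 3. HB_6(3) = 3. Bump = 3. G_4 = 2.
G_4 = 2. HB_7(2) = 2. Bump = 2. G_5 = 1.
G_5 = 1. HB_8(1) = 1. Bump = 1. G_6 = 0.

1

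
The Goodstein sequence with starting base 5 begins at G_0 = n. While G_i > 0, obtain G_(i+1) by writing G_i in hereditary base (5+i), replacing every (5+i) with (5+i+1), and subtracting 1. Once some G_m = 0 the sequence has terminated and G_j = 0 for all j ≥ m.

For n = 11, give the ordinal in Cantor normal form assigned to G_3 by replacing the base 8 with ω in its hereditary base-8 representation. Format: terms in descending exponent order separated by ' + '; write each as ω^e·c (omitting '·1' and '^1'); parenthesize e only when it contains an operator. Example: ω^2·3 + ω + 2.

ω + 5

i=0: 11 = 2·5 + 1 (b=5); 5→6: 2·6 + 1 = 13; 13−1 = 12
i=1: 12 = 2·6 (b=6); 6→7: 2·7 = 14; 14−1 = 13
i=2: 13 = 7 + 6 (b=7); 7→8: 8 + 6 = 14; 14−1 = 13
i=3: 13 = 8 + 5 (b=8); 8→9: 9 + 5 = 14; 14−1 = 13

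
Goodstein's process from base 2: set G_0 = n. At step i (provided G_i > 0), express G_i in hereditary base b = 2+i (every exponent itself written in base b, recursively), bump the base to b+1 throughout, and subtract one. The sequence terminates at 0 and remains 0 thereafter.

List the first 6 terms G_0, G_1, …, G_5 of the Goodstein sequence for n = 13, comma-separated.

i=0: 13 = 2^(2 + 1) + 2^2 + 1 (b=2); 2→3: 3^(3 + 1) + 3^3 + 1 = 109; 109−1 = 108
i=1: 108 = 3^(3 + 1) + 3^3 (b=3); 3→4: 4^(4 + 1) + 4^4 = 1280; 1280−1 = 1279
i=2: 1279 = 4^(4 + 1) + 3·4^3 + 3·4^2 + 3·4 + 3 (b=4); 4→5: 5^(5 + 1) + 3·5^3 + 3·5^2 + 3·5 + 3 = 16093; 16093−1 = 16092
i=3: 16092 = 5^(5 + 1) + 3·5^3 + 3·5^2 + 3·5 + 2 (b=5); 5→6: 6^(6 + 1) + 3·6^3 + 3·6^2 + 3·6 + 2 = 280712; 280712−1 = 280711
i=4: 280711 = 6^(6 + 1) + 3·6^3 + 3·6^2 + 3·6 + 1 (b=6); 6→7: 7^(7 + 1) + 3·7^3 + 3·7^2 + 3·7 + 1 = 5765999; 5765999−1 = 5765998

13, 108, 1279, 16092, 280711, 5765998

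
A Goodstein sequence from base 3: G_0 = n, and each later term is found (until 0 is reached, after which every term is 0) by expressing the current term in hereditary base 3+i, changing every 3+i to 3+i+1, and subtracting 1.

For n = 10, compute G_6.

G_0=10  [base 3] 3^2 + 1  →[3↦4]→  4^2 + 1 = 17  −1 ⇒ G_1=16
G_1=16  [base 4] 4^2  →[4↦5]→  5^2 = 25  −1 ⇒ G_2=24
G_2=24  [base 5] 4·5 + 4  →[5↦6]→  4·6 + 4 = 28  −1 ⇒ G_3=27
G_3=27  [base 6] 4·6 + 3  →[6↦7]→  4·7 + 3 = 31  −1 ⇒ G_4=30
G_4=30  [base 7] 4·7 + 2  →[7↦8]→  4·8 + 2 = 34  −1 ⇒ G_5=33
G_5=33  [base 8] 4·8 + 1  →[8↦9]→  4·9 + 1 = 37  −1 ⇒ G_6=36
G_6=36  [base 9] 4·9  →[9↦10]→  4·10 = 40  −1 ⇒ G_7=39

36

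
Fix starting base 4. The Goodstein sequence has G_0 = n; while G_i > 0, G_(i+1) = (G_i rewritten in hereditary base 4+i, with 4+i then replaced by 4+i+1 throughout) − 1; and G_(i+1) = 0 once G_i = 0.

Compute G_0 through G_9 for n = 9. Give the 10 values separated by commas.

9, 10, 11, 11, 11, 11, 11, 11, 11, 10

step 0: 9 = 2·4 + 1; sub 5 for 4: 2·5 + 1; = 11; G_1 = 11−1 = 10
step 1: 10 = 2·5; sub 6 for 5: 2·6; = 12; G_2 = 12−1 = 11
step 2: 11 = 6 + 5; sub 7 for 6: 7 + 5; = 12; G_3 = 12−1 = 11
step 3: 11 = 7 + 4; sub 8 for 7: 8 + 4; = 12; G_4 = 12−1 = 11
step 4: 11 = 8 + 3; sub 9 for 8: 9 + 3; = 12; G_5 = 12−1 = 11
step 5: 11 = 9 + 2; sub 10 for 9: 10 + 2; = 12; G_6 = 12−1 = 11
step 6: 11 = 10 + 1; sub 11 for 10: 11 + 1; = 12; G_7 = 12−1 = 11
step 7: 11 = 11; sub 12 for 11: 12; = 12; G_8 = 12−1 = 11
step 8: 11 = 11; sub 13 for 12: 11; = 11; G_9 = 11−1 = 10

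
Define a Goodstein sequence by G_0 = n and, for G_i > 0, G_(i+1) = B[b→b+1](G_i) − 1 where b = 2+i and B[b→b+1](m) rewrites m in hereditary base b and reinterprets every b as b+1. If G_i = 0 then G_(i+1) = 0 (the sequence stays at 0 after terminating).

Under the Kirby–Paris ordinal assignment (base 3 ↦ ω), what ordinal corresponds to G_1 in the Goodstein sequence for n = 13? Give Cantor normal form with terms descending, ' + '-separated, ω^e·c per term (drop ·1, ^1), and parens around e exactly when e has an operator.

ω^(ω + 1) + ω^ω

base 2: 13 = 2^(2 + 1) + 2^2 + 1; at 3: 3^(3 + 1) + 3^3 + 1 = 109; next = 108
base 3: 108 = 3^(3 + 1) + 3^3; at 4: 4^(4 + 1) + 4^4 = 1280; next = 1279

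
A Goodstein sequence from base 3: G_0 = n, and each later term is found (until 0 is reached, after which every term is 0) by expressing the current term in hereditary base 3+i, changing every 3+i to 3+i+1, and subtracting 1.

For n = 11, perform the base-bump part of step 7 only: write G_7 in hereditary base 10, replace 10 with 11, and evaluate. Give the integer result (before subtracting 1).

11 —HB3→ 3^2 + 2 —bump→ 4^2 + 2 = 18 —(−1)→ 17
17 —HB4→ 4^2 + 1 —bump→ 5^2 + 1 = 26 —(−1)→ 25
25 —HB5→ 5^2 —bump→ 6^2 = 36 —(−1)→ 35
35 —HB6→ 5·6 + 5 —bump→ 5·7 + 5 = 40 —(−1)→ 39
39 —HB7→ 5·7 + 4 —bump→ 5·8 + 4 = 44 —(−1)→ 43
43 —HB8→ 5·8 + 3 —bump→ 5·9 + 3 = 48 —(−1)→ 47
47 —HB9→ 5·9 + 2 —bump→ 5·10 + 2 = 52 —(−1)→ 51
51 —HB10→ 5·10 + 1 —bump→ 5·11 + 1 = 56 —(−1)→ 55

56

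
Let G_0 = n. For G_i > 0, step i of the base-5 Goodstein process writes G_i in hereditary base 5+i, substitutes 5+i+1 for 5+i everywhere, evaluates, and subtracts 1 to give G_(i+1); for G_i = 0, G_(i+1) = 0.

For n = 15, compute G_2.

18

(0) 15|_5 = 3·5 ↦ 3·6|_6 = 18 ⇒ 17
(1) 17|_6 = 2·6 + 5 ↦ 2·7 + 5|_7 = 19 ⇒ 18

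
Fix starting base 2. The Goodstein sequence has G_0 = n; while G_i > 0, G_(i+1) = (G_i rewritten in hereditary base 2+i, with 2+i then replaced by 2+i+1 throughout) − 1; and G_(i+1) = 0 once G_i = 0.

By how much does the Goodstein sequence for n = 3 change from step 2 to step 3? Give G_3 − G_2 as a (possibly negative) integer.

-1

[0] 3 ≡ 2 + 1 (base 2). Lift 3: 4. −1: 3.
[1] 3 ≡ 3 (base 3). Lift 4: 4. −1: 3.
[2] 3 ≡ 3 (base 4). Lift 5: 3. −1: 2.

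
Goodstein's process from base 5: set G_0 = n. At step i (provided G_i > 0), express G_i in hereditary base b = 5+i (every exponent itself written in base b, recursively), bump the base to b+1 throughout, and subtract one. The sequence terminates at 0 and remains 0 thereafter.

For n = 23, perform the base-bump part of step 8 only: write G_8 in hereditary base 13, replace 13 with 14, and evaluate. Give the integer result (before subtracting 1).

i=0: 23 = 4·5 + 3 (b=5); 5→6: 4·6 + 3 = 27; 27−1 = 26
i=1: 26 = 4·6 + 2 (b=6); 6→7: 4·7 + 2 = 30; 30−1 = 29
i=2: 29 = 4·7 + 1 (b=7); 7→8: 4·8 + 1 = 33; 33−1 = 32
i=3: 32 = 4·8 (b=8); 8→9: 4·9 = 36; 36−1 = 35
i=4: 35 = 3·9 + 8 (b=9); 9→10: 3·10 + 8 = 38; 38−1 = 37
i=5: 37 = 3·10 + 7 (b=10); 10→11: 3·11 + 7 = 40; 40−1 = 39
i=6: 39 = 3·11 + 6 (b=11); 11→12: 3·12 + 6 = 42; 42−1 = 41
i=7: 41 = 3·12 + 5 (b=12); 12→13: 3·13 + 5 = 44; 44−1 = 43
i=8: 43 = 3·13 + 4 (b=13); 13→14: 3·14 + 4 = 46; 46−1 = 45

46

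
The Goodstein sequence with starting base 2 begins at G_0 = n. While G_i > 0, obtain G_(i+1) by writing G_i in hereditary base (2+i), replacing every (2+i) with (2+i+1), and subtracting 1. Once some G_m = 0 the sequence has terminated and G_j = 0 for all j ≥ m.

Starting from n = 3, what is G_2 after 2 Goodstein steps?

step 0: 3 = 2 + 1; sub 3 for 2: 3 + 1; = 4; G_1 = 4−1 = 3
step 1: 3 = 3; sub 4 for 3: 4; = 4; G_2 = 4−1 = 3
step 2: 3 = 3; sub 5 for 4: 3; = 3; G_3 = 3−1 = 2

3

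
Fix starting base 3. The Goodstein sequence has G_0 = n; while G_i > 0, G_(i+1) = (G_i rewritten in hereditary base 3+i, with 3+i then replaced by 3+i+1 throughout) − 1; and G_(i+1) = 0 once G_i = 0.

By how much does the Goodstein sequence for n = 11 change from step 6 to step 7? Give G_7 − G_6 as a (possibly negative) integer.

i=0: 11 = 3^2 + 2 (b=3); 3→4: 4^2 + 2 = 18; 18−1 = 17
i=1: 17 = 4^2 + 1 (b=4); 4→5: 5^2 + 1 = 26; 26−1 = 25
i=2: 25 = 5^2 (b=5); 5→6: 6^2 = 36; 36−1 = 35
i=3: 35 = 5·6 + 5 (b=6); 6→7: 5·7 + 5 = 40; 40−1 = 39
i=4: 39 = 5·7 + 4 (b=7); 7→8: 5·8 + 4 = 44; 44−1 = 43
i=5: 43 = 5·8 + 3 (b=8); 8→9: 5·9 + 3 = 48; 48−1 = 47
i=6: 47 = 5·9 + 2 (b=9); 9→10: 5·10 + 2 = 52; 52−1 = 51

4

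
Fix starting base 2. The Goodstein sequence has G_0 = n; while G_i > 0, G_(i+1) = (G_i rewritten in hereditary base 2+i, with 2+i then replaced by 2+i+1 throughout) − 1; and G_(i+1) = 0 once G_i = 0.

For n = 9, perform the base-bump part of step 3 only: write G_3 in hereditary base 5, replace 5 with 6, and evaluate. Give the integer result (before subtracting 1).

[0] 9 ≡ 2^(2 + 1) + 1 (base 2). Lift 3: 82. −1: 81.
[1] 81 ≡ 3^(3 + 1) (base 3). Lift 4: 1024. −1: 1023.
[2] 1023 ≡ 3·4^4 + 3·4^3 + 3·4^2 + 3·4 + 3 (base 4). Lift 5: 9843. −1: 9842.
[3] 9842 ≡ 3·5^5 + 3·5^3 + 3·5^2 + 3·5 + 2 (base 5). Lift 6: 140744. −1: 140743.

140744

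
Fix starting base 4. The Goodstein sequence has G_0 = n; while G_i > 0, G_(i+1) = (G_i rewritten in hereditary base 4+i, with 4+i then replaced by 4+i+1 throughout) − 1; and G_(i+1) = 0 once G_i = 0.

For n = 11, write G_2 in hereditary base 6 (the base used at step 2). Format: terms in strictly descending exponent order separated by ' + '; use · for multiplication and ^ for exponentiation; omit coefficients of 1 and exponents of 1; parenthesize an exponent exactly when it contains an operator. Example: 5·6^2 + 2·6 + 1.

i=0: 11 = 2·4 + 3 (b=4); 4→5: 2·5 + 3 = 13; 13−1 = 12
i=1: 12 = 2·5 + 2 (b=5); 5→6: 2·6 + 2 = 14; 14−1 = 13
i=2: 13 = 2·6 + 1 (b=6); 6→7: 2·7 + 1 = 15; 15−1 = 14

2·6 + 1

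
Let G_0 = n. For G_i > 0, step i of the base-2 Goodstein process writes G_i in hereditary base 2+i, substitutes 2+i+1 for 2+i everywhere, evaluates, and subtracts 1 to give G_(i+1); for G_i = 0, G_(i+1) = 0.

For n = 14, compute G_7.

3487116548

step 0: 14 = 2^(2 + 1) + 2^2 + 2; sub 3 for 2: 3^(3 + 1) + 3^3 + 3; = 111; G_1 = 111−1 = 110
step 1: 110 = 3^(3 + 1) + 3^3 + 2; sub 4 for 3: 4^(4 + 1) + 4^4 + 2; = 1282; G_2 = 1282−1 = 1281
step 2: 1281 = 4^(4 + 1) + 4^4 + 1; sub 5 for 4: 5^(5 + 1) + 5^5 + 1; = 18751; G_3 = 18751−1 = 18750
step 3: 18750 = 5^(5 + 1) + 5^5; sub 6 for 5: 6^(6 + 1) + 6^6; = 326592; G_4 = 326592−1 = 326591
step 4: 326591 = 6^(6 + 1) + 5·6^5 + 5·6^4 + 5·6^3 + 5·6^2 + 5·6 + 5; sub 7 for 6: 7^(7 + 1) + 5·7^5 + 5·7^4 + 5·7^3 + 5·7^2 + 5·7 + 5; = 5862841; G_5 = 5862841−1 = 5862840
step 5: 5862840 = 7^(7 + 1) + 5·7^5 + 5·7^4 + 5·7^3 + 5·7^2 + 5·7 + 4; sub 8 for 7: 8^(8 + 1) + 5·8^5 + 5·8^4 + 5·8^3 + 5·8^2 + 5·8 + 4; = 134404972; G_6 = 134404972−1 = 134404971
step 6: 134404971 = 8^(8 + 1) + 5·8^5 + 5·8^4 + 5·8^3 + 5·8^2 + 5·8 + 3; sub 9 for 8: 9^(9 + 1) + 5·9^5 + 5·9^4 + 5·9^3 + 5·9^2 + 5·9 + 3; = 3487116549; G_7 = 3487116549−1 = 3487116548
step 7: 3487116548 = 9^(9 + 1) + 5·9^5 + 5·9^4 + 5·9^3 + 5·9^2 + 5·9 + 2; sub 10 for 9: 10^(10 + 1) + 5·10^5 + 5·10^4 + 5·10^3 + 5·10^2 + 5·10 + 2; = 100000555552; G_8 = 100000555552−1 = 100000555551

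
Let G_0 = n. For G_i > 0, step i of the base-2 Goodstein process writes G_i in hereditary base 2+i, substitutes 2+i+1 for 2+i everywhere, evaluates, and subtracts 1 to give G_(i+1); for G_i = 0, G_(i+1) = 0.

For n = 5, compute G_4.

775

[0] 5 ≡ 2^2 + 1 (base 2). Lift 3: 28. −1: 27.
[1] 27 ≡ 3^3 (base 3). Lift 4: 256. −1: 255.
[2] 255 ≡ 3·4^3 + 3·4^2 + 3·4 + 3 (base 4). Lift 5: 468. −1: 467.
[3] 467 ≡ 3·5^3 + 3·5^2 + 3·5 + 2 (base 5). Lift 6: 776. −1: 775.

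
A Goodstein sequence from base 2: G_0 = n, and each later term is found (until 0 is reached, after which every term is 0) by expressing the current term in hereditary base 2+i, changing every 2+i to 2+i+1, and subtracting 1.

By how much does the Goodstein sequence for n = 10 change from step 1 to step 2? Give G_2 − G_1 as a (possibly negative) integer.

942

base 2: 10 = 2^(2 + 1) + 2; at 3: 3^(3 + 1) + 3 = 84; next = 83
base 3: 83 = 3^(3 + 1) + 2; at 4: 4^(4 + 1) + 2 = 1026; next = 1025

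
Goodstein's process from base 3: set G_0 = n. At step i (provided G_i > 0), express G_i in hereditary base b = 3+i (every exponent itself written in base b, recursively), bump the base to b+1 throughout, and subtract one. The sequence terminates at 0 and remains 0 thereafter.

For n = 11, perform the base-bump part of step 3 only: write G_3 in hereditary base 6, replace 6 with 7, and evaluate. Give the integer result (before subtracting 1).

(0) 11|_3 = 3^2 + 2 ↦ 4^2 + 2|_4 = 18 ⇒ 17
(1) 17|_4 = 4^2 + 1 ↦ 5^2 + 1|_5 = 26 ⇒ 25
(2) 25|_5 = 5^2 ↦ 6^2|_6 = 36 ⇒ 35

40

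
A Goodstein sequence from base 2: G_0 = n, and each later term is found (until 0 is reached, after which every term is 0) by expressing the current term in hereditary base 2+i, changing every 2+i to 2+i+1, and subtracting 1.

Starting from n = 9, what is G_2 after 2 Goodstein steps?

9 —HB2→ 2^(2 + 1) + 1 —bump→ 3^(3 + 1) + 1 = 82 —(−1)→ 81
81 —HB3→ 3^(3 + 1) —bump→ 4^(4 + 1) = 1024 —(−1)→ 1023

1023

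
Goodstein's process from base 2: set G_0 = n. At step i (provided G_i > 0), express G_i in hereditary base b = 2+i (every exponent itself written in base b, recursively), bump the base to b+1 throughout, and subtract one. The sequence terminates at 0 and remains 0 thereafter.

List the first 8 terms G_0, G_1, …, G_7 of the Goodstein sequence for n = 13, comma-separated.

13, 108, 1279, 16092, 280711, 5765998, 134219479, 3486786855

13 —HB2→ 2^(2 + 1) + 2^2 + 1 —bump→ 3^(3 + 1) + 3^3 + 1 = 109 —(−1)→ 108
108 —HB3→ 3^(3 + 1) + 3^3 —bump→ 4^(4 + 1) + 4^4 = 1280 —(−1)→ 1279
1279 —HB4→ 4^(4 + 1) + 3·4^3 + 3·4^2 + 3·4 + 3 —bump→ 5^(5 + 1) + 3·5^3 + 3·5^2 + 3·5 + 3 = 16093 —(−1)→ 16092
16092 —HB5→ 5^(5 + 1) + 3·5^3 + 3·5^2 + 3·5 + 2 —bump→ 6^(6 + 1) + 3·6^3 + 3·6^2 + 3·6 + 2 = 280712 —(−1)→ 280711
280711 —HB6→ 6^(6 + 1) + 3·6^3 + 3·6^2 + 3·6 + 1 —bump→ 7^(7 + 1) + 3·7^3 + 3·7^2 + 3·7 + 1 = 5765999 —(−1)→ 5765998
5765998 —HB7→ 7^(7 + 1) + 3·7^3 + 3·7^2 + 3·7 —bump→ 8^(8 + 1) + 3·8^3 + 3·8^2 + 3·8 = 134219480 —(−1)→ 134219479
134219479 —HB8→ 8^(8 + 1) + 3·8^3 + 3·8^2 + 2·8 + 7 —bump→ 9^(9 + 1) + 3·9^3 + 3·9^2 + 2·9 + 7 = 3486786856 —(−1)→ 3486786855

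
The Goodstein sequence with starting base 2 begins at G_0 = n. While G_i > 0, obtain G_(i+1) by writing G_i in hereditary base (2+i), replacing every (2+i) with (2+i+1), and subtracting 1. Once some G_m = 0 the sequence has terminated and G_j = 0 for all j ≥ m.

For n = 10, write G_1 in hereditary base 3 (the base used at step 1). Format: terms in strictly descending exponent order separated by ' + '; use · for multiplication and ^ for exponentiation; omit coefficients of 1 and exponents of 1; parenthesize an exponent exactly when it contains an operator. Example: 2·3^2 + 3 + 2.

3^(3 + 1) + 2

10 —HB2→ 2^(2 + 1) + 2 —bump→ 3^(3 + 1) + 3 = 84 —(−1)→ 83
83 —HB3→ 3^(3 + 1) + 2 —bump→ 4^(4 + 1) + 2 = 1026 —(−1)→ 1025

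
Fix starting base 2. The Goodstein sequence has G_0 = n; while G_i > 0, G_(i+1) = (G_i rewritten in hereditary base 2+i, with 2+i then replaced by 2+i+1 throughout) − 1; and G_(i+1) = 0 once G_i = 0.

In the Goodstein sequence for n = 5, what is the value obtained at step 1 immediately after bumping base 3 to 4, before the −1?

256

base 2: 5 = 2^2 + 1; at 3: 3^3 + 1 = 28; next = 27
base 3: 27 = 3^3; at 4: 4^4 = 256; next = 255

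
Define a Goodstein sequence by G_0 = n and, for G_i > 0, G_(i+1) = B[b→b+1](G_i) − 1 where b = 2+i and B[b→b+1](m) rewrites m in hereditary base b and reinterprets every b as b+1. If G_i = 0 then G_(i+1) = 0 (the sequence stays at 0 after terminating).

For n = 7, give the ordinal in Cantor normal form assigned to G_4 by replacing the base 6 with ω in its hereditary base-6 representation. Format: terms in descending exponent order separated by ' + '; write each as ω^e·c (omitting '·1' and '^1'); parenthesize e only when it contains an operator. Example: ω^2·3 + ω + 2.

ω^ω + 1

base 2: 7 = 2^2 + 2 + 1; at 3: 3^3 + 3 + 1 = 31; next = 30
base 3: 30 = 3^3 + 3; at 4: 4^4 + 4 = 260; next = 259
base 4: 259 = 4^4 + 3; at 5: 5^5 + 3 = 3128; next = 3127
base 5: 3127 = 5^5 + 2; at 6: 6^6 + 2 = 46658; next = 46657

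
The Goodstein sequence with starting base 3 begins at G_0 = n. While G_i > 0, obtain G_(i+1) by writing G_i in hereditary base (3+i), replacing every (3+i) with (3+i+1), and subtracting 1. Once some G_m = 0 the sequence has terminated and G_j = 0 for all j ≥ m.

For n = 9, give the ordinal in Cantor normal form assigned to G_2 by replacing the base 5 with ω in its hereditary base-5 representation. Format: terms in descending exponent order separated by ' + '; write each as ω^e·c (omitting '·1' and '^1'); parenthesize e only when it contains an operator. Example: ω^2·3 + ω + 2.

ω·3 + 2

G_0 = 9. HB_3(9) = 3^2. Bump = 16. G_1 = 15.
G_1 = 15. HB_4(15) = 3·4 + 3. Bump = 18. G_2 = 17.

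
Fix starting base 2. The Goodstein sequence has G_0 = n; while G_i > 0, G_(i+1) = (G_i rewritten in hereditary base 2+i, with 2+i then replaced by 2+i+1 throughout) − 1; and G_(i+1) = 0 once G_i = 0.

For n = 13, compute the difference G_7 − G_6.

3352567376

base 2: 13 = 2^(2 + 1) + 2^2 + 1; at 3: 3^(3 + 1) + 3^3 + 1 = 109; next = 108
base 3: 108 = 3^(3 + 1) + 3^3; at 4: 4^(4 + 1) + 4^4 = 1280; next = 1279
base 4: 1279 = 4^(4 + 1) + 3·4^3 + 3·4^2 + 3·4 + 3; at 5: 5^(5 + 1) + 3·5^3 + 3·5^2 + 3·5 + 3 = 16093; next = 16092
base 5: 16092 = 5^(5 + 1) + 3·5^3 + 3·5^2 + 3·5 + 2; at 6: 6^(6 + 1) + 3·6^3 + 3·6^2 + 3·6 + 2 = 280712; next = 280711
base 6: 280711 = 6^(6 + 1) + 3·6^3 + 3·6^2 + 3·6 + 1; at 7: 7^(7 + 1) + 3·7^3 + 3·7^2 + 3·7 + 1 = 5765999; next = 5765998
base 7: 5765998 = 7^(7 + 1) + 3·7^3 + 3·7^2 + 3·7; at 8: 8^(8 + 1) + 3·8^3 + 3·8^2 + 3·8 = 134219480; next = 134219479
base 8: 134219479 = 8^(8 + 1) + 3·8^3 + 3·8^2 + 2·8 + 7; at 9: 9^(9 + 1) + 3·9^3 + 3·9^2 + 2·9 + 7 = 3486786856; next = 3486786855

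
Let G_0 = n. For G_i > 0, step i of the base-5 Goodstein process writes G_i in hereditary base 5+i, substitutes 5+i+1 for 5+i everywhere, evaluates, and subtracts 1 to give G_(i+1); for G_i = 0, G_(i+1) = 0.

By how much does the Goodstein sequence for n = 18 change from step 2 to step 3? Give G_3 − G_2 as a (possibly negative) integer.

step 0: 18 = 3·5 + 3; sub 6 for 5: 3·6 + 3; = 21; G_1 = 21−1 = 20
step 1: 20 = 3·6 + 2; sub 7 for 6: 3·7 + 2; = 23; G_2 = 23−1 = 22
step 2: 22 = 3·7 + 1; sub 8 for 7: 3·8 + 1; = 25; G_3 = 25−1 = 24

2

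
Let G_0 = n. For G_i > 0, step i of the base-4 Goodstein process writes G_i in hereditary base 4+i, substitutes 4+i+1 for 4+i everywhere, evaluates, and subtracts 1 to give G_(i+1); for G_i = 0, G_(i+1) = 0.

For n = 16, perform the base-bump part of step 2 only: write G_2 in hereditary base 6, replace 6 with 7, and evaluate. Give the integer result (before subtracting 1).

31

(0) 16|_4 = 4^2 ↦ 5^2|_5 = 25 ⇒ 24
(1) 24|_5 = 4·5 + 4 ↦ 4·6 + 4|_6 = 28 ⇒ 27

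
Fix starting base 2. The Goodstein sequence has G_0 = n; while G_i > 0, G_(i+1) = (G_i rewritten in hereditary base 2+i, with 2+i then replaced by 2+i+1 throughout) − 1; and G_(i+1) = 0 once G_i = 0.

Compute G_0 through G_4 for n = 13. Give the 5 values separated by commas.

G_0 = 13. HB_2(13) = 2^(2 + 1) + 2^2 + 1. Bump = 109. G_1 = 108.
G_1 = 108. HB_3(108) = 3^(3 + 1) + 3^3. Bump = 1280. G_2 = 1279.
G_2 = 1279. HB_4(1279) = 4^(4 + 1) + 3·4^3 + 3·4^2 + 3·4 + 3. Bump = 16093. G_3 = 16092.
G_3 = 16092. HB_5(16092) = 5^(5 + 1) + 3·5^3 + 3·5^2 + 3·5 + 2. Bump = 280712. G_4 = 280711.

13, 108, 1279, 16092, 280711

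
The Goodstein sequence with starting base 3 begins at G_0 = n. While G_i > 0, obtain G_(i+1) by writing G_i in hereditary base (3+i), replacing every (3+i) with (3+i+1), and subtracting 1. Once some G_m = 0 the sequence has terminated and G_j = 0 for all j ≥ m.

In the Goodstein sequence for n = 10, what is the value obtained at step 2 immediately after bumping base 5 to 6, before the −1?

28

(0) 10|_3 = 3^2 + 1 ↦ 4^2 + 1|_4 = 17 ⇒ 16
(1) 16|_4 = 4^2 ↦ 5^2|_5 = 25 ⇒ 24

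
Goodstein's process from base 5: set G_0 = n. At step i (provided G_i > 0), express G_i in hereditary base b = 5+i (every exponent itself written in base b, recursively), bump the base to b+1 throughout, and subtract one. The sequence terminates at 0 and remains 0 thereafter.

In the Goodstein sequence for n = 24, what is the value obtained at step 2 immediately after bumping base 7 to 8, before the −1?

[0] 24 ≡ 4·5 + 4 (base 5). Lift 6: 28. −1: 27.
[1] 27 ≡ 4·6 + 3 (base 6). Lift 7: 31. −1: 30.

34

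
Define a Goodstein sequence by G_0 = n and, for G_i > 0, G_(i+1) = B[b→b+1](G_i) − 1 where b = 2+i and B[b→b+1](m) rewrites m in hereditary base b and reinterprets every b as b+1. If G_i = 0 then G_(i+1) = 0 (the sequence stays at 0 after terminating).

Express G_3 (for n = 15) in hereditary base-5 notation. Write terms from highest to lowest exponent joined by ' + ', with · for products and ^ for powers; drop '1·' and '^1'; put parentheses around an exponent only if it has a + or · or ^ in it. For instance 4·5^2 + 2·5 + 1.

G_0=15  [base 2] 2^(2 + 1) + 2^2 + 2 + 1  →[2↦3]→  3^(3 + 1) + 3^3 + 3 + 1 = 112  −1 ⇒ G_1=111
G_1=111  [base 3] 3^(3 + 1) + 3^3 + 3  →[3↦4]→  4^(4 + 1) + 4^4 + 4 = 1284  −1 ⇒ G_2=1283
G_2=1283  [base 4] 4^(4 + 1) + 4^4 + 3  →[4↦5]→  5^(5 + 1) + 5^5 + 3 = 18753  −1 ⇒ G_3=18752

5^(5 + 1) + 5^5 + 2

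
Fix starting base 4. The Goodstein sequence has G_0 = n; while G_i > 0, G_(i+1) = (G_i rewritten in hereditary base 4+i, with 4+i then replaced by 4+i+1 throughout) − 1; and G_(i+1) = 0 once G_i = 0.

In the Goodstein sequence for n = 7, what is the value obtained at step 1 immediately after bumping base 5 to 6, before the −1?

8

i=0: 7 = 4 + 3 (b=4); 4→5: 5 + 3 = 8; 8−1 = 7
i=1: 7 = 5 + 2 (b=5); 5→6: 6 + 2 = 8; 8−1 = 7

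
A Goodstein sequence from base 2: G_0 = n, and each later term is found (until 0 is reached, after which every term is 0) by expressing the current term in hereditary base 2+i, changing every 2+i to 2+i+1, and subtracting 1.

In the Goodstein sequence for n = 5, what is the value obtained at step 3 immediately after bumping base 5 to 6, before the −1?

i=0: 5 = 2^2 + 1 (b=2); 2→3: 3^3 + 1 = 28; 28−1 = 27
i=1: 27 = 3^3 (b=3); 3→4: 4^4 = 256; 256−1 = 255
i=2: 255 = 3·4^3 + 3·4^2 + 3·4 + 3 (b=4); 4→5: 3·5^3 + 3·5^2 + 3·5 + 3 = 468; 468−1 = 467
i=3: 467 = 3·5^3 + 3·5^2 + 3·5 + 2 (b=5); 5→6: 3·6^3 + 3·6^2 + 3·6 + 2 = 776; 776−1 = 775

776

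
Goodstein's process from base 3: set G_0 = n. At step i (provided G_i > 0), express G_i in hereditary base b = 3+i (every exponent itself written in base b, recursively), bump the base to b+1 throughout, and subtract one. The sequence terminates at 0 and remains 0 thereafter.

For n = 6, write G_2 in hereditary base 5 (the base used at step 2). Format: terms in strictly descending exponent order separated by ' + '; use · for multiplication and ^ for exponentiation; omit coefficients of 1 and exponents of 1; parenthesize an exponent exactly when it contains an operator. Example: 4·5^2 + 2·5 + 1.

G_0 = 6. HB_3(6) = 2·3. Bump = 8. G_1 = 7.
G_1 = 7. HB_4(7) = 4 + 3. Bump = 8. G_2 = 7.

5 + 2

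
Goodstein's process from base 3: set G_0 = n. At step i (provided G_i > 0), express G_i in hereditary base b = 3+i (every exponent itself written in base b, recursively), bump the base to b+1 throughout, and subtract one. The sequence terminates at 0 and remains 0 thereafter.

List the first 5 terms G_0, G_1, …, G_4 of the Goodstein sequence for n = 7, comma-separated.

7, 8, 9, 9, 9

base 3: 7 = 2·3 + 1; at 4: 2·4 + 1 = 9; next = 8
base 4: 8 = 2·4; at 5: 2·5 = 10; next = 9
base 5: 9 = 5 + 4; at 6: 6 + 4 = 10; next = 9
base 6: 9 = 6 + 3; at 7: 7 + 3 = 10; next = 9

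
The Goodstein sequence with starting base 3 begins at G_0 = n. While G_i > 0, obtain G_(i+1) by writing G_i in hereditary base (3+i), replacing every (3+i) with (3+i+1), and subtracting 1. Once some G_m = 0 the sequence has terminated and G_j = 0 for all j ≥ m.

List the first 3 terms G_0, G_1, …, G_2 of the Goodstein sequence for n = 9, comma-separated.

9, 15, 17

base 3: 9 = 3^2; at 4: 4^2 = 16; next = 15
base 4: 15 = 3·4 + 3; at 5: 3·5 + 3 = 18; next = 17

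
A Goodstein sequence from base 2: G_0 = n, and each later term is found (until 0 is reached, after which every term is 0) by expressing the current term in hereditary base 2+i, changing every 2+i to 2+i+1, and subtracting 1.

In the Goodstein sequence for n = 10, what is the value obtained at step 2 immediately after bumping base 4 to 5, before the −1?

15626

10 —HB2→ 2^(2 + 1) + 2 —bump→ 3^(3 + 1) + 3 = 84 —(−1)→ 83
83 —HB3→ 3^(3 + 1) + 2 —bump→ 4^(4 + 1) + 2 = 1026 —(−1)→ 1025
1025 —HB4→ 4^(4 + 1) + 1 —bump→ 5^(5 + 1) + 1 = 15626 —(−1)→ 15625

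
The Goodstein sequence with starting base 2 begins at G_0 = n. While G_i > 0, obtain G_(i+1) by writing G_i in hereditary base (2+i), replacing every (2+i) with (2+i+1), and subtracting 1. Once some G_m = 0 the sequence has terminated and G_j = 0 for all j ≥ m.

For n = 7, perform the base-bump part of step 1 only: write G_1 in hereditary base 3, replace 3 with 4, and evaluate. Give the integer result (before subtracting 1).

260

(0) 7|_2 = 2^2 + 2 + 1 ↦ 3^3 + 3 + 1|_3 = 31 ⇒ 30
(1) 30|_3 = 3^3 + 3 ↦ 4^4 + 4|_4 = 260 ⇒ 259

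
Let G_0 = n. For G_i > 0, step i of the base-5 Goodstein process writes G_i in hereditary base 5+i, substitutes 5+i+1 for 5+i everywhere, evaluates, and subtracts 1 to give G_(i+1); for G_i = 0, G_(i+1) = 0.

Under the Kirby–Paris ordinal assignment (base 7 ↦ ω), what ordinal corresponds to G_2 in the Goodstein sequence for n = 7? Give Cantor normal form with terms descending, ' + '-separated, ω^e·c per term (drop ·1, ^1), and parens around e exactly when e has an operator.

7 —HB5→ 5 + 2 —bump→ 6 + 2 = 8 —(−1)→ 7
7 —HB6→ 6 + 1 —bump→ 7 + 1 = 8 —(−1)→ 7
7 —HB7→ 7 —bump→ 8 = 8 —(−1)→ 7

ω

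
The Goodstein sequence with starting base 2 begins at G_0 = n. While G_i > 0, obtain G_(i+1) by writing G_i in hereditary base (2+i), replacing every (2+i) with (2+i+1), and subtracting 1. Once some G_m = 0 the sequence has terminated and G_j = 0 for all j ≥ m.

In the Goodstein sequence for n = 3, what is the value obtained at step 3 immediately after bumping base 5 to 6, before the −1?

2

[0] 3 ≡ 2 + 1 (base 2). Lift 3: 4. −1: 3.
[1] 3 ≡ 3 (base 3). Lift 4: 4. −1: 3.
[2] 3 ≡ 3 (base 4). Lift 5: 3. −1: 2.
[3] 2 ≡ 2 (base 5). Lift 6: 2. −1: 1.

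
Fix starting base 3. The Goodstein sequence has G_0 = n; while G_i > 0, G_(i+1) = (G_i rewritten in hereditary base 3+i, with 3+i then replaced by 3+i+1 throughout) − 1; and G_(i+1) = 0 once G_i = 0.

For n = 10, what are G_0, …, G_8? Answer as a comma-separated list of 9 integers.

[0] 10 ≡ 3^2 + 1 (base 3). Lift 4: 17. −1: 16.
[1] 16 ≡ 4^2 (base 4). Lift 5: 25. −1: 24.
[2] 24 ≡ 4·5 + 4 (base 5). Lift 6: 28. −1: 27.
[3] 27 ≡ 4·6 + 3 (base 6). Lift 7: 31. −1: 30.
[4] 30 ≡ 4·7 + 2 (base 7). Lift 8: 34. −1: 33.
[5] 33 ≡ 4·8 + 1 (base 8). Lift 9: 37. −1: 36.
[6] 36 ≡ 4·9 (base 9). Lift 10: 40. −1: 39.
[7] 39 ≡ 3·10 + 9 (base 10). Lift 11: 42. −1: 41.

10, 16, 24, 27, 30, 33, 36, 39, 41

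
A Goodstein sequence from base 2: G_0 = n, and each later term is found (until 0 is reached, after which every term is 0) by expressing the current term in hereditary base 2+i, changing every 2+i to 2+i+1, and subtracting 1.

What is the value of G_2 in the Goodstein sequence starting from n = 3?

step 0: 3 = 2 + 1; sub 3 for 2: 3 + 1; = 4; G_1 = 4−1 = 3
step 1: 3 = 3; sub 4 for 3: 4; = 4; G_2 = 4−1 = 3
step 2: 3 = 3; sub 5 for 4: 3; = 3; G_3 = 3−1 = 2

3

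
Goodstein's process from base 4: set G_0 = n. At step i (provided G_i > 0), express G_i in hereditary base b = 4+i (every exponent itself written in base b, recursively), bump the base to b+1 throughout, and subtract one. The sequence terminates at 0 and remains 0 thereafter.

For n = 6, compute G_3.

[0] 6 ≡ 4 + 2 (base 4). Lift 5: 7. −1: 6.
[1] 6 ≡ 5 + 1 (base 5). Lift 6: 7. −1: 6.
[2] 6 ≡ 6 (base 6). Lift 7: 7. −1: 6.
[3] 6 ≡ 6 (base 7). Lift 8: 6. −1: 5.

6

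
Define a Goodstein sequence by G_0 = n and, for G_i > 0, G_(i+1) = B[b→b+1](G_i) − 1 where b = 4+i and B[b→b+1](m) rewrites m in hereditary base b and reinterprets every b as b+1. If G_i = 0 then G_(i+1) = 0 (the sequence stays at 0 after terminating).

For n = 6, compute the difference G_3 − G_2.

[0] 6 ≡ 4 + 2 (base 4). Lift 5: 7. −1: 6.
[1] 6 ≡ 5 + 1 (base 5). Lift 6: 7. −1: 6.
[2] 6 ≡ 6 (base 6). Lift 7: 7. −1: 6.

0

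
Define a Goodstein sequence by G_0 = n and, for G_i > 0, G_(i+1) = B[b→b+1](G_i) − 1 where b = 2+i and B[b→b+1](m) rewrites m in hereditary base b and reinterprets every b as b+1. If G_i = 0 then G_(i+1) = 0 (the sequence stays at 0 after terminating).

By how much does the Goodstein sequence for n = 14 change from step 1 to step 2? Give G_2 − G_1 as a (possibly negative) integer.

1171

14 —HB2→ 2^(2 + 1) + 2^2 + 2 —bump→ 3^(3 + 1) + 3^3 + 3 = 111 —(−1)→ 110
110 —HB3→ 3^(3 + 1) + 3^3 + 2 —bump→ 4^(4 + 1) + 4^4 + 2 = 1282 —(−1)→ 1281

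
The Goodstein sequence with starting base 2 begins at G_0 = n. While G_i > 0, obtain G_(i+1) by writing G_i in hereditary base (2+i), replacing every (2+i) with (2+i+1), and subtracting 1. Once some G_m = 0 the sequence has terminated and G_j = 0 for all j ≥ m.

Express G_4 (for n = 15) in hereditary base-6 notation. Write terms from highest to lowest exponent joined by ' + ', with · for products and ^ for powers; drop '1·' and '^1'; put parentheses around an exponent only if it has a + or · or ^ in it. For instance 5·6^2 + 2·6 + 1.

6^(6 + 1) + 6^6 + 1

i=0: 15 = 2^(2 + 1) + 2^2 + 2 + 1 (b=2); 2→3: 3^(3 + 1) + 3^3 + 3 + 1 = 112; 112−1 = 111
i=1: 111 = 3^(3 + 1) + 3^3 + 3 (b=3); 3→4: 4^(4 + 1) + 4^4 + 4 = 1284; 1284−1 = 1283
i=2: 1283 = 4^(4 + 1) + 4^4 + 3 (b=4); 4→5: 5^(5 + 1) + 5^5 + 3 = 18753; 18753−1 = 18752
i=3: 18752 = 5^(5 + 1) + 5^5 + 2 (b=5); 5→6: 6^(6 + 1) + 6^6 + 2 = 326594; 326594−1 = 326593
i=4: 326593 = 6^(6 + 1) + 6^6 + 1 (b=6); 6→7: 7^(7 + 1) + 7^7 + 1 = 6588345; 6588345−1 = 6588344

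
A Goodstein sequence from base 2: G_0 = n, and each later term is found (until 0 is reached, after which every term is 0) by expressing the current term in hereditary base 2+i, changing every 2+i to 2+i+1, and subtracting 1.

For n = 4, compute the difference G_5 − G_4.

G_0 = 4. HB_2(4) = 2^2. Bump = 27. G_1 = 26.
G_1 = 26. HB_3(26) = 2·3^2 + 2·3 + 2. Bump = 42. G_2 = 41.
G_2 = 41. HB_4(41) = 2·4^2 + 2·4 + 1. Bump = 61. G_3 = 60.
G_3 = 60. HB_5(60) = 2·5^2 + 2·5. Bump = 84. G_4 = 83.
G_4 = 83. HB_6(83) = 2·6^2 + 6 + 5. Bump = 110. G_5 = 109.

26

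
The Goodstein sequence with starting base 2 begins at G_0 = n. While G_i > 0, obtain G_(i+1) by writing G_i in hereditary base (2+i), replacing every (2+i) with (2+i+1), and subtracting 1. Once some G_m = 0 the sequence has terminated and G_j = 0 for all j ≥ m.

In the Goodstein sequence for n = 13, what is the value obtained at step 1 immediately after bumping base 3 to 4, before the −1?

13 —HB2→ 2^(2 + 1) + 2^2 + 1 —bump→ 3^(3 + 1) + 3^3 + 1 = 109 —(−1)→ 108
108 —HB3→ 3^(3 + 1) + 3^3 —bump→ 4^(4 + 1) + 4^4 = 1280 —(−1)→ 1279

1280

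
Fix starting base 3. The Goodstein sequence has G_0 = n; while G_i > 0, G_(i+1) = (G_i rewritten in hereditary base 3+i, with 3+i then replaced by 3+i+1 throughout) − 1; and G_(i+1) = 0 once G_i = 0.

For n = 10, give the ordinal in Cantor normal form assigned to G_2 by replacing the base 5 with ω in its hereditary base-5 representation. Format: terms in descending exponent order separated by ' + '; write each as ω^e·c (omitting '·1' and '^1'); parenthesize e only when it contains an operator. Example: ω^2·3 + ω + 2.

[0] 10 ≡ 3^2 + 1 (base 3). Lift 4: 17. −1: 16.
[1] 16 ≡ 4^2 (base 4). Lift 5: 25. −1: 24.
[2] 24 ≡ 4·5 + 4 (base 5). Lift 6: 28. −1: 27.

ω·4 + 4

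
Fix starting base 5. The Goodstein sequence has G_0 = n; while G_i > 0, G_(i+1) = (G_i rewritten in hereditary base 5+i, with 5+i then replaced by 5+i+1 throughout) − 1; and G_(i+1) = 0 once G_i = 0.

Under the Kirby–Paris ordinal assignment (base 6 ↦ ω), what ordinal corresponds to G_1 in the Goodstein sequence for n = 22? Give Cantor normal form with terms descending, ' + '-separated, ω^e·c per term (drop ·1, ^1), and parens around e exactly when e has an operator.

step 0: 22 = 4·5 + 2; sub 6 for 5: 4·6 + 2; = 26; G_1 = 26−1 = 25
step 1: 25 = 4·6 + 1; sub 7 for 6: 4·7 + 1; = 29; G_2 = 29−1 = 28

ω·4 + 1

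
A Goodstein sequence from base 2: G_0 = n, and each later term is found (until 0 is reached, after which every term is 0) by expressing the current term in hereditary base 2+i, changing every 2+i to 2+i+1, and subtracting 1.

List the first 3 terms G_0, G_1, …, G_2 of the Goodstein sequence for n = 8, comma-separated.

i=0: 8 = 2^(2 + 1) (b=2); 2→3: 3^(3 + 1) = 81; 81−1 = 80
i=1: 80 = 2·3^3 + 2·3^2 + 2·3 + 2 (b=3); 3→4: 2·4^4 + 2·4^2 + 2·4 + 2 = 554; 554−1 = 553

8, 80, 553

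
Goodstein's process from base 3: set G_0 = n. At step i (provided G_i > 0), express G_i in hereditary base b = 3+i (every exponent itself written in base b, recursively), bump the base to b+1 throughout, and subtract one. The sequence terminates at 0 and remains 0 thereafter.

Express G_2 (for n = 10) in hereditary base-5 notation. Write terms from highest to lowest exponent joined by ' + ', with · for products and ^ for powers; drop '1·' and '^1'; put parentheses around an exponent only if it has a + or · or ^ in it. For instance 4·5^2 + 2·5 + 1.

4·5 + 4

[0] 10 ≡ 3^2 + 1 (base 3). Lift 4: 17. −1: 16.
[1] 16 ≡ 4^2 (base 4). Lift 5: 25. −1: 24.
[2] 24 ≡ 4·5 + 4 (base 5). Lift 6: 28. −1: 27.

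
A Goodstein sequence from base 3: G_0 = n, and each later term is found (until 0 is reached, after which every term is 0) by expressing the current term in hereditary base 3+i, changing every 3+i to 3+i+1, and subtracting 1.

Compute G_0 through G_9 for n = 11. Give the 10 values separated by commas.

11, 17, 25, 35, 39, 43, 47, 51, 55, 59

base 3: 11 = 3^2 + 2; at 4: 4^2 + 2 = 18; next = 17
base 4: 17 = 4^2 + 1; at 5: 5^2 + 1 = 26; next = 25
base 5: 25 = 5^2; at 6: 6^2 = 36; next = 35
base 6: 35 = 5·6 + 5; at 7: 5·7 + 5 = 40; next = 39
base 7: 39 = 5·7 + 4; at 8: 5·8 + 4 = 44; next = 43
base 8: 43 = 5·8 + 3; at 9: 5·9 + 3 = 48; next = 47
base 9: 47 = 5·9 + 2; at 10: 5·10 + 2 = 52; next = 51
base 10: 51 = 5·10 + 1; at 11: 5·11 + 1 = 56; next = 55
base 11: 55 = 5·11; at 12: 5·12 = 60; next = 59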